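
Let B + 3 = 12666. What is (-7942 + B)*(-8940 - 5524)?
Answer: -68284544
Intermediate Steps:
B = 12663 (B = -3 + 12666 = 12663)
(-7942 + B)*(-8940 - 5524) = (-7942 + 12663)*(-8940 - 5524) = 4721*(-14464) = -68284544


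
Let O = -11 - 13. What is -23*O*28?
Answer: 15456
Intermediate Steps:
O = -24
-23*O*28 = -23*(-24)*28 = 552*28 = 15456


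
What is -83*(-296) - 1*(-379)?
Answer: 24947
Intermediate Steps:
-83*(-296) - 1*(-379) = 24568 + 379 = 24947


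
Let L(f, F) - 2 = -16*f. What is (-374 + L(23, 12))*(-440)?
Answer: 325600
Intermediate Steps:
L(f, F) = 2 - 16*f
(-374 + L(23, 12))*(-440) = (-374 + (2 - 16*23))*(-440) = (-374 + (2 - 368))*(-440) = (-374 - 366)*(-440) = -740*(-440) = 325600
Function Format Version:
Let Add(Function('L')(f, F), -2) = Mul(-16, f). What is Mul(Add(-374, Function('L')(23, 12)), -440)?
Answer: 325600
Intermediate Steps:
Function('L')(f, F) = Add(2, Mul(-16, f))
Mul(Add(-374, Function('L')(23, 12)), -440) = Mul(Add(-374, Add(2, Mul(-16, 23))), -440) = Mul(Add(-374, Add(2, -368)), -440) = Mul(Add(-374, -366), -440) = Mul(-740, -440) = 325600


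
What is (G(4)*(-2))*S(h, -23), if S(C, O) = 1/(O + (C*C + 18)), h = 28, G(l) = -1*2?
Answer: 4/779 ≈ 0.0051348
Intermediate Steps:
G(l) = -2
S(C, O) = 1/(18 + O + C²) (S(C, O) = 1/(O + (C² + 18)) = 1/(O + (18 + C²)) = 1/(18 + O + C²))
(G(4)*(-2))*S(h, -23) = (-2*(-2))/(18 - 23 + 28²) = 4/(18 - 23 + 784) = 4/779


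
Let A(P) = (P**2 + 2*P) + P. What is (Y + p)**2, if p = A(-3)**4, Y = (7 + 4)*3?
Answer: 1089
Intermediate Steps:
A(P) = P**2 + 3*P
Y = 33 (Y = 11*3 = 33)
p = 0 (p = (-3*(3 - 3))**4 = (-3*0)**4 = 0**4 = 0)
(Y + p)**2 = (33 + 0)**2 = 33**2 = 1089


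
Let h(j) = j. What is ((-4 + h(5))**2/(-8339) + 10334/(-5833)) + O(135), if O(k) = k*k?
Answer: 886403097016/48641387 ≈ 18223.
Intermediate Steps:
O(k) = k**2
((-4 + h(5))**2/(-8339) + 10334/(-5833)) + O(135) = ((-4 + 5)**2/(-8339) + 10334/(-5833)) + 135**2 = (1**2*(-1/8339) + 10334*(-1/5833)) + 18225 = (1*(-1/8339) - 10334/5833) + 18225 = (-1/8339 - 10334/5833) + 18225 = -86181059/48641387 + 18225 = 886403097016/48641387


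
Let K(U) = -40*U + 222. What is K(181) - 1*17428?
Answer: -24446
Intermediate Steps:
K(U) = 222 - 40*U
K(181) - 1*17428 = (222 - 40*181) - 1*17428 = (222 - 7240) - 17428 = -7018 - 17428 = -24446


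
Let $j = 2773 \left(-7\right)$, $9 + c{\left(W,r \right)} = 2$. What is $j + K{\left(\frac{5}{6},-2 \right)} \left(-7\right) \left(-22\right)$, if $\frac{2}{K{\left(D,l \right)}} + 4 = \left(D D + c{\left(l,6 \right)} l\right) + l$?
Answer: $- \frac{6064555}{313} \approx -19376.0$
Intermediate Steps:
$c{\left(W,r \right)} = -7$ ($c{\left(W,r \right)} = -9 + 2 = -7$)
$j = -19411$
$K{\left(D,l \right)} = \frac{2}{-4 + D^{2} - 6 l}$ ($K{\left(D,l \right)} = \frac{2}{-4 + \left(\left(D D - 7 l\right) + l\right)} = \frac{2}{-4 + \left(\left(D^{2} - 7 l\right) + l\right)} = \frac{2}{-4 + \left(D^{2} - 6 l\right)} = \frac{2}{-4 + D^{2} - 6 l}$)
$j + K{\left(\frac{5}{6},-2 \right)} \left(-7\right) \left(-22\right) = -19411 + \frac{2}{-4 + \left(\frac{5}{6}\right)^{2} - -12} \left(-7\right) \left(-22\right) = -19411 + \frac{2}{-4 + \left(5 \cdot \frac{1}{6}\right)^{2} + 12} \left(-7\right) \left(-22\right) = -19411 + \frac{2}{-4 + \left(\frac{5}{6}\right)^{2} + 12} \left(-7\right) \left(-22\right) = -19411 + \frac{2}{-4 + \frac{25}{36} + 12} \left(-7\right) \left(-22\right) = -19411 + \frac{2}{\frac{313}{36}} \left(-7\right) \left(-22\right) = -19411 + 2 \cdot \frac{36}{313} \left(-7\right) \left(-22\right) = -19411 + \frac{72}{313} \left(-7\right) \left(-22\right) = -19411 - - \frac{11088}{313} = -19411 + \frac{11088}{313} = - \frac{6064555}{313}$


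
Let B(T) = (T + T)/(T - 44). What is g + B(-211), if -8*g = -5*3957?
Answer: 5048551/2040 ≈ 2474.8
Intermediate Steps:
B(T) = 2*T/(-44 + T) (B(T) = (2*T)/(-44 + T) = 2*T/(-44 + T))
g = 19785/8 (g = -(-5)*3957/8 = -⅛*(-19785) = 19785/8 ≈ 2473.1)
g + B(-211) = 19785/8 + 2*(-211)/(-44 - 211) = 19785/8 + 2*(-211)/(-255) = 19785/8 + 2*(-211)*(-1/255) = 19785/8 + 422/255 = 5048551/2040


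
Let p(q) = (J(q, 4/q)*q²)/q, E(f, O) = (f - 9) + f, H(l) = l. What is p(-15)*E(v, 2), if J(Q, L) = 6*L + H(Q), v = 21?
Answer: 8217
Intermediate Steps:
J(Q, L) = Q + 6*L (J(Q, L) = 6*L + Q = Q + 6*L)
E(f, O) = -9 + 2*f (E(f, O) = (-9 + f) + f = -9 + 2*f)
p(q) = q*(q + 24/q) (p(q) = ((q + 6*(4/q))*q²)/q = ((q + 24/q)*q²)/q = (q²*(q + 24/q))/q = q*(q + 24/q))
p(-15)*E(v, 2) = (24 + (-15)²)*(-9 + 2*21) = (24 + 225)*(-9 + 42) = 249*33 = 8217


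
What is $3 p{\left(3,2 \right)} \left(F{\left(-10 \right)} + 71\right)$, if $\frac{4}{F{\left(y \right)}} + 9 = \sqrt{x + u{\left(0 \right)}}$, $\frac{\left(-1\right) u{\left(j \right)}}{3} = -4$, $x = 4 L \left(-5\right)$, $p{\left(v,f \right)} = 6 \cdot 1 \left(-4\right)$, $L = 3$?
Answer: $- \frac{218952}{43} + \frac{384 i \sqrt{3}}{43} \approx -5091.9 + 15.468 i$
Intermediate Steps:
$p{\left(v,f \right)} = -24$ ($p{\left(v,f \right)} = 6 \left(-4\right) = -24$)
$x = -60$ ($x = 4 \cdot 3 \left(-5\right) = 12 \left(-5\right) = -60$)
$u{\left(j \right)} = 12$ ($u{\left(j \right)} = \left(-3\right) \left(-4\right) = 12$)
$F{\left(y \right)} = \frac{4}{-9 + 4 i \sqrt{3}}$ ($F{\left(y \right)} = \frac{4}{-9 + \sqrt{-60 + 12}} = \frac{4}{-9 + \sqrt{-48}} = \frac{4}{-9 + 4 i \sqrt{3}}$)
$3 p{\left(3,2 \right)} \left(F{\left(-10 \right)} + 71\right) = 3 \left(-24\right) \left(\left(- \frac{12}{43} - \frac{16 i \sqrt{3}}{129}\right) + 71\right) = - 72 \left(\frac{3041}{43} - \frac{16 i \sqrt{3}}{129}\right) = - \frac{218952}{43} + \frac{384 i \sqrt{3}}{43}$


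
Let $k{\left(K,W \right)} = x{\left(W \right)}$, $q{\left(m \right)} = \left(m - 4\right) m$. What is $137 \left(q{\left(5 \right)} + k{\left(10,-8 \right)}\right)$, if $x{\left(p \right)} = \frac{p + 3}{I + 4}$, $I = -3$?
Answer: $0$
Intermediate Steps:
$x{\left(p \right)} = 3 + p$ ($x{\left(p \right)} = \frac{p + 3}{-3 + 4} = \frac{3 + p}{1} = \left(3 + p\right) 1 = 3 + p$)
$q{\left(m \right)} = m \left(-4 + m\right)$ ($q{\left(m \right)} = \left(-4 + m\right) m = m \left(-4 + m\right)$)
$k{\left(K,W \right)} = 3 + W$
$137 \left(q{\left(5 \right)} + k{\left(10,-8 \right)}\right) = 137 \left(5 \left(-4 + 5\right) + \left(3 - 8\right)\right) = 137 \left(5 \cdot 1 - 5\right) = 137 \left(5 - 5\right) = 137 \cdot 0 = 0$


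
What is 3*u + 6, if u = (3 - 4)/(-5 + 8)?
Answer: 5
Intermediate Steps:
u = -⅓ (u = -1/3 = -1*⅓ = -⅓ ≈ -0.33333)
3*u + 6 = 3*(-⅓) + 6 = -1 + 6 = 5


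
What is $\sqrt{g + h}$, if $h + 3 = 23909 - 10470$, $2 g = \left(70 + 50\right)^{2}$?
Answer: $2 \sqrt{5159} \approx 143.65$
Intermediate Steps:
$g = 7200$ ($g = \frac{\left(70 + 50\right)^{2}}{2} = \frac{120^{2}}{2} = \frac{1}{2} \cdot 14400 = 7200$)
$h = 13436$ ($h = -3 + \left(23909 - 10470\right) = -3 + 13439 = 13436$)
$\sqrt{g + h} = \sqrt{7200 + 13436} = \sqrt{20636} = 2 \sqrt{5159}$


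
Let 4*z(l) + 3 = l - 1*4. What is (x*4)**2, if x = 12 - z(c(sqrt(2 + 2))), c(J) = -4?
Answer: 3481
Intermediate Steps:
z(l) = -7/4 + l/4 (z(l) = -3/4 + (l - 1*4)/4 = -3/4 + (l - 4)/4 = -3/4 + (-4 + l)/4 = -3/4 + (-1 + l/4) = -7/4 + l/4)
x = 59/4 (x = 12 - (-7/4 + (1/4)*(-4)) = 12 - (-7/4 - 1) = 12 - 1*(-11/4) = 12 + 11/4 = 59/4 ≈ 14.750)
(x*4)**2 = ((59/4)*4)**2 = 59**2 = 3481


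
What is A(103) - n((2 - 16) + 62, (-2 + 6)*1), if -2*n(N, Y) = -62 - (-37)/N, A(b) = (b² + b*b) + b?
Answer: 2043877/96 ≈ 21290.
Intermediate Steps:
A(b) = b + 2*b² (A(b) = (b² + b²) + b = 2*b² + b = b + 2*b²)
n(N, Y) = 31 - 37/(2*N) (n(N, Y) = -(-62 - (-37)/N)/2 = -(-62 + 37/N)/2 = 31 - 37/(2*N))
A(103) - n((2 - 16) + 62, (-2 + 6)*1) = 103*(1 + 2*103) - (31 - 37/(2*((2 - 16) + 62))) = 103*(1 + 206) - (31 - 37/(2*(-14 + 62))) = 103*207 - (31 - 37/2/48) = 21321 - (31 - 37/2*1/48) = 21321 - (31 - 37/96) = 21321 - 1*2939/96 = 21321 - 2939/96 = 2043877/96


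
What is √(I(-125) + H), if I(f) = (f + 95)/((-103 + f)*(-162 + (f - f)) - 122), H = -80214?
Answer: 3*I*√3019768796999/18407 ≈ 283.22*I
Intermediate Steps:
I(f) = (95 + f)/(16564 - 162*f) (I(f) = (95 + f)/((-103 + f)*(-162 + 0) - 122) = (95 + f)/((-103 + f)*(-162) - 122) = (95 + f)/((16686 - 162*f) - 122) = (95 + f)/(16564 - 162*f))
√(I(-125) + H) = √((-95 - 1*(-125))/(2*(-8282 + 81*(-125))) - 80214) = √((-95 + 125)/(2*(-8282 - 10125)) - 80214) = √((½)*30/(-18407) - 80214) = √((½)*(-1/18407)*30 - 80214) = √(-15/18407 - 80214) = √(-1476499113/18407) = 3*I*√3019768796999/18407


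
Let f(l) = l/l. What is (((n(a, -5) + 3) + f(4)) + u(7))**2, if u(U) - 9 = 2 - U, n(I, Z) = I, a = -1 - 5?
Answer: 4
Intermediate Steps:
a = -6
f(l) = 1
u(U) = 11 - U (u(U) = 9 + (2 - U) = 11 - U)
(((n(a, -5) + 3) + f(4)) + u(7))**2 = (((-6 + 3) + 1) + (11 - 1*7))**2 = ((-3 + 1) + (11 - 7))**2 = (-2 + 4)**2 = 2**2 = 4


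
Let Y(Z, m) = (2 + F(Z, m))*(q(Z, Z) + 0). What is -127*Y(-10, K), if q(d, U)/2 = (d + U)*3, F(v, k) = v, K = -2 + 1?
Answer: -121920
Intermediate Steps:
K = -1
q(d, U) = 6*U + 6*d (q(d, U) = 2*((d + U)*3) = 2*((U + d)*3) = 2*(3*U + 3*d) = 6*U + 6*d)
Y(Z, m) = 12*Z*(2 + Z) (Y(Z, m) = (2 + Z)*((6*Z + 6*Z) + 0) = (2 + Z)*(12*Z + 0) = (2 + Z)*(12*Z) = 12*Z*(2 + Z))
-127*Y(-10, K) = -1524*(-10)*(2 - 10) = -1524*(-10)*(-8) = -127*960 = -121920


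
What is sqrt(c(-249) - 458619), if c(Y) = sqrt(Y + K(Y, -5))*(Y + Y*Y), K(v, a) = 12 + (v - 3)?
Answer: sqrt(-458619 + 61752*I*sqrt(489)) ≈ 700.67 + 974.45*I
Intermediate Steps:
K(v, a) = 9 + v (K(v, a) = 12 + (-3 + v) = 9 + v)
c(Y) = sqrt(9 + 2*Y)*(Y + Y**2) (c(Y) = sqrt(Y + (9 + Y))*(Y + Y*Y) = sqrt(9 + 2*Y)*(Y + Y**2))
sqrt(c(-249) - 458619) = sqrt(-249*sqrt(9 + 2*(-249))*(1 - 249) - 458619) = sqrt(-249*sqrt(9 - 498)*(-248) - 458619) = sqrt(-249*sqrt(-489)*(-248) - 458619) = sqrt(-249*I*sqrt(489)*(-248) - 458619) = sqrt(61752*I*sqrt(489) - 458619) = sqrt(-458619 + 61752*I*sqrt(489))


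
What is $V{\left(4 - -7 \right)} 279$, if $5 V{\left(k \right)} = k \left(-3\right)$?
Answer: $- \frac{9207}{5} \approx -1841.4$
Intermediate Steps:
$V{\left(k \right)} = - \frac{3 k}{5}$ ($V{\left(k \right)} = \frac{k \left(-3\right)}{5} = \frac{\left(-3\right) k}{5} = - \frac{3 k}{5}$)
$V{\left(4 - -7 \right)} 279 = - \frac{3 \left(4 - -7\right)}{5} \cdot 279 = - \frac{3 \left(4 + 7\right)}{5} \cdot 279 = \left(- \frac{3}{5}\right) 11 \cdot 279 = \left(- \frac{33}{5}\right) 279 = - \frac{9207}{5}$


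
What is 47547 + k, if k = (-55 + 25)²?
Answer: 48447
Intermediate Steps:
k = 900 (k = (-30)² = 900)
47547 + k = 47547 + 900 = 48447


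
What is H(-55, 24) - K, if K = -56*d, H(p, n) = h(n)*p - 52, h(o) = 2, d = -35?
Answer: -2122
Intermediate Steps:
H(p, n) = -52 + 2*p (H(p, n) = 2*p - 52 = -52 + 2*p)
K = 1960 (K = -56*(-35) = 1960)
H(-55, 24) - K = (-52 + 2*(-55)) - 1*1960 = (-52 - 110) - 1960 = -162 - 1960 = -2122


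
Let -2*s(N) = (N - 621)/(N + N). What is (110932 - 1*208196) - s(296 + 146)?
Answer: -171962931/1768 ≈ -97264.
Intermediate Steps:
s(N) = -(-621 + N)/(4*N) (s(N) = -(N - 621)/(2*(N + N)) = -(-621 + N)/(2*(2*N)) = -(-621 + N)*1/(2*N)/2 = -(-621 + N)/(4*N))
(110932 - 1*208196) - s(296 + 146) = (110932 - 1*208196) - (621 - (296 + 146))/(4*(296 + 146)) = (110932 - 208196) - (621 - 1*442)/(4*442) = -97264 - (621 - 442)/(4*442) = -97264 - 179/(4*442) = -97264 - 1*179/1768 = -97264 - 179/1768 = -171962931/1768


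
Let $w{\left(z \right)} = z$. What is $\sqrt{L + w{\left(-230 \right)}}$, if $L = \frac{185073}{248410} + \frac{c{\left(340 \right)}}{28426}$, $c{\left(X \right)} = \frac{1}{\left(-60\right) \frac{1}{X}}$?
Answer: $\frac{i \sqrt{6430005082609655809155}}{5295976995} \approx 15.141 i$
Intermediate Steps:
$c{\left(X \right)} = - \frac{X}{60}$
$L = \frac{3944608081}{5295976995}$ ($L = \frac{185073}{248410} + \frac{\left(- \frac{1}{60}\right) 340}{28426} = 185073 \cdot \frac{1}{248410} - \frac{17}{85278} = \frac{185073}{248410} - \frac{17}{85278} = \frac{3944608081}{5295976995} \approx 0.74483$)
$\sqrt{L + w{\left(-230 \right)}} = \sqrt{\frac{3944608081}{5295976995} - 230} = \sqrt{- \frac{1214130100769}{5295976995}} = \frac{i \sqrt{6430005082609655809155}}{5295976995}$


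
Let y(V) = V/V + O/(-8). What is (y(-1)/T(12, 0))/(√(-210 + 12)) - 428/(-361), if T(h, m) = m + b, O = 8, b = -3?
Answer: 428/361 ≈ 1.1856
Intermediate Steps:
T(h, m) = -3 + m (T(h, m) = m - 3 = -3 + m)
y(V) = 0 (y(V) = V/V + 8/(-8) = 1 + 8*(-⅛) = 1 - 1 = 0)
(y(-1)/T(12, 0))/(√(-210 + 12)) - 428/(-361) = (0/(-3 + 0))/(√(-210 + 12)) - 428/(-361) = (0/(-3))/(√(-198)) - 428*(-1/361) = (0*(-⅓))/((3*I*√22)) + 428/361 = 0*(-I*√22/66) + 428/361 = 0 + 428/361 = 428/361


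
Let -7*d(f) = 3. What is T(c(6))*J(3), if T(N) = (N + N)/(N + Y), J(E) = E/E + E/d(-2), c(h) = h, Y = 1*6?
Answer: -6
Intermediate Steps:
Y = 6
d(f) = -3/7 (d(f) = -1/7*3 = -3/7)
J(E) = 1 - 7*E/3 (J(E) = E/E + E/(-3/7) = 1 + E*(-7/3) = 1 - 7*E/3)
T(N) = 2*N/(6 + N) (T(N) = (N + N)/(N + 6) = (2*N)/(6 + N) = 2*N/(6 + N))
T(c(6))*J(3) = (2*6/(6 + 6))*(1 - 7/3*3) = (2*6/12)*(1 - 7) = (2*6*(1/12))*(-6) = 1*(-6) = -6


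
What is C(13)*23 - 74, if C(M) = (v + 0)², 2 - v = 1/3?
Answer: -91/9 ≈ -10.111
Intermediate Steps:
v = 5/3 (v = 2 - 1/3 = 2 - 1*⅓ = 2 - ⅓ = 5/3 ≈ 1.6667)
C(M) = 25/9 (C(M) = (5/3 + 0)² = (5/3)² = 25/9)
C(13)*23 - 74 = (25/9)*23 - 74 = 575/9 - 74 = -91/9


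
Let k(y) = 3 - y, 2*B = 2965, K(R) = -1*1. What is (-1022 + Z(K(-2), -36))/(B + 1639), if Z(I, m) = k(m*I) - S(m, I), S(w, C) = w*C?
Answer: -2182/6243 ≈ -0.34951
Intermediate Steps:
K(R) = -1
B = 2965/2 (B = (½)*2965 = 2965/2 ≈ 1482.5)
S(w, C) = C*w
Z(I, m) = 3 - 2*I*m (Z(I, m) = (3 - m*I) - I*m = (3 - I*m) - I*m = 3 - 2*I*m)
(-1022 + Z(K(-2), -36))/(B + 1639) = (-1022 + (3 - 2*(-1)*(-36)))/(2965/2 + 1639) = (-1022 + (3 - 72))/(6243/2) = (-1022 - 69)*(2/6243) = -1091*2/6243 = -2182/6243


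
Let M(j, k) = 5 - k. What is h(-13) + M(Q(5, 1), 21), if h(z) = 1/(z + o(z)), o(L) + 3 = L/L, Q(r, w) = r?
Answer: -241/15 ≈ -16.067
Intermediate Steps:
o(L) = -2 (o(L) = -3 + L/L = -3 + 1 = -2)
h(z) = 1/(-2 + z) (h(z) = 1/(z - 2) = 1/(-2 + z))
h(-13) + M(Q(5, 1), 21) = 1/(-2 - 13) + (5 - 1*21) = 1/(-15) + (5 - 21) = -1/15 - 16 = -241/15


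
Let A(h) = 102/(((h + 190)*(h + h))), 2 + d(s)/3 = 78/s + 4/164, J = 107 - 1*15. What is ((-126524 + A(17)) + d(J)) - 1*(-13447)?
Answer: -639808727/5658 ≈ -1.1308e+5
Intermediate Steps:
J = 92 (J = 107 - 15 = 92)
d(s) = -243/41 + 234/s (d(s) = -6 + 3*(78/s + 4/164) = -6 + 3*(78/s + 4*(1/164)) = -6 + 3*(78/s + 1/41) = -6 + 3*(1/41 + 78/s) = -6 + (3/41 + 234/s) = -243/41 + 234/s)
A(h) = 51/(h*(190 + h)) (A(h) = 102/(((190 + h)*(2*h))) = 102/((2*h*(190 + h))) = 102*(1/(2*h*(190 + h))) = 51/(h*(190 + h)))
((-126524 + A(17)) + d(J)) - 1*(-13447) = ((-126524 + 51/(17*(190 + 17))) + (-243/41 + 234/92)) - 1*(-13447) = ((-126524 + 51*(1/17)/207) + (-243/41 + 234*(1/92))) + 13447 = ((-126524 + 51*(1/17)*(1/207)) + (-243/41 + 117/46)) + 13447 = ((-126524 + 1/69) - 6381/1886) + 13447 = (-8730155/69 - 6381/1886) + 13447 = -715891853/5658 + 13447 = -639808727/5658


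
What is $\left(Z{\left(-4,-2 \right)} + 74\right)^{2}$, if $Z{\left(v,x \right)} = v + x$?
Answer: $4624$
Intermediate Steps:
$\left(Z{\left(-4,-2 \right)} + 74\right)^{2} = \left(\left(-4 - 2\right) + 74\right)^{2} = \left(-6 + 74\right)^{2} = 68^{2} = 4624$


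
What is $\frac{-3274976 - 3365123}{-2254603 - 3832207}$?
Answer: $\frac{6640099}{6086810} \approx 1.0909$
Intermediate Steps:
$\frac{-3274976 - 3365123}{-2254603 - 3832207} = - \frac{6640099}{-6086810} = \left(-6640099\right) \left(- \frac{1}{6086810}\right) = \frac{6640099}{6086810}$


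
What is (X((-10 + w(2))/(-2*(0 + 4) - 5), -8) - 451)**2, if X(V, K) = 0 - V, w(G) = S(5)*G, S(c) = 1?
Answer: 34468641/169 ≈ 2.0396e+5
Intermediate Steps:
w(G) = G (w(G) = 1*G = G)
X(V, K) = -V
(X((-10 + w(2))/(-2*(0 + 4) - 5), -8) - 451)**2 = (-(-10 + 2)/(-2*(0 + 4) - 5) - 451)**2 = (-(-8)/(-2*4 - 5) - 451)**2 = (-(-8)/(-8 - 5) - 451)**2 = (-(-8)/(-13) - 451)**2 = (-(-8)*(-1)/13 - 451)**2 = (-1*8/13 - 451)**2 = (-8/13 - 451)**2 = (-5871/13)**2 = 34468641/169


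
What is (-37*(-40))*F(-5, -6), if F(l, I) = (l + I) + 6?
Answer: -7400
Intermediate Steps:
F(l, I) = 6 + I + l (F(l, I) = (I + l) + 6 = 6 + I + l)
(-37*(-40))*F(-5, -6) = (-37*(-40))*(6 - 6 - 5) = 1480*(-5) = -7400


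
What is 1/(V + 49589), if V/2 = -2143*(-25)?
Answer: 1/156739 ≈ 6.3800e-6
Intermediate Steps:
V = 107150 (V = 2*(-2143*(-25)) = 2*53575 = 107150)
1/(V + 49589) = 1/(107150 + 49589) = 1/156739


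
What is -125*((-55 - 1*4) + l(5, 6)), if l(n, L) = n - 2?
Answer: 7000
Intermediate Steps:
l(n, L) = -2 + n
-125*((-55 - 1*4) + l(5, 6)) = -125*((-55 - 1*4) + (-2 + 5)) = -125*((-55 - 4) + 3) = -125*(-59 + 3) = -125*(-56) = 7000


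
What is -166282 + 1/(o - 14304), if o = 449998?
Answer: -72448069707/435694 ≈ -1.6628e+5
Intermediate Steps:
-166282 + 1/(o - 14304) = -166282 + 1/(449998 - 14304) = -166282 + 1/435694 = -72448069707/435694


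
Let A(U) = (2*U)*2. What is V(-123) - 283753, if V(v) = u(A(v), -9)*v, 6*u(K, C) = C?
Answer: -567137/2 ≈ -2.8357e+5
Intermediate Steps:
A(U) = 4*U
u(K, C) = C/6
V(v) = -3*v/2 (V(v) = ((1/6)*(-9))*v = -3*v/2)
V(-123) - 283753 = -3/2*(-123) - 283753 = 369/2 - 283753 = -567137/2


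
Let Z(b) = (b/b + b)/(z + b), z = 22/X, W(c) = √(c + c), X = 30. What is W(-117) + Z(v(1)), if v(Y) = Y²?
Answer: 15/13 + 3*I*√26 ≈ 1.1538 + 15.297*I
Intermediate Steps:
W(c) = √2*√c (W(c) = √(2*c) = √2*√c)
z = 11/15 (z = 22/30 = 22*(1/30) = 11/15 ≈ 0.73333)
Z(b) = (1 + b)/(11/15 + b) (Z(b) = (b/b + b)/(11/15 + b) = (1 + b)/(11/15 + b))
W(-117) + Z(v(1)) = √2*√(-117) + 15*(1 + 1²)/(11 + 15*1²) = √2*(3*I*√13) + 15*(1 + 1)/(11 + 15*1) = 3*I*√26 + 15*2/(11 + 15) = 3*I*√26 + 15*2/26 = 3*I*√26 + 15*(1/26)*2 = 3*I*√26 + 15/13 = 15/13 + 3*I*√26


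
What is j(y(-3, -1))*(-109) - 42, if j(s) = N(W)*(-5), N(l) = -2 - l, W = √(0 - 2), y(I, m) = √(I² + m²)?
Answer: -1132 - 545*I*√2 ≈ -1132.0 - 770.75*I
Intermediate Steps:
W = I*√2 (W = √(-2) = I*√2 ≈ 1.4142*I)
j(s) = 10 + 5*I*√2 (j(s) = (-2 - I*√2)*(-5) = 10 + 5*I*√2)
j(y(-3, -1))*(-109) - 42 = (10 + 5*I*√2)*(-109) - 42 = (-1090 - 545*I*√2) - 42 = -1132 - 545*I*√2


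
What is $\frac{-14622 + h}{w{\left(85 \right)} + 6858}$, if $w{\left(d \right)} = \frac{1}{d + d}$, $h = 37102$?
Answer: $\frac{3821600}{1165861} \approx 3.2779$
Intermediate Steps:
$w{\left(d \right)} = \frac{1}{2 d}$
$\frac{-14622 + h}{w{\left(85 \right)} + 6858} = \frac{-14622 + 37102}{\frac{1}{2 \cdot 85} + 6858} = \frac{22480}{\frac{1}{2} \cdot \frac{1}{85} + 6858} = \frac{22480}{\frac{1}{170} + 6858} = \frac{22480}{\frac{1165861}{170}} = 22480 \cdot \frac{170}{1165861} = \frac{3821600}{1165861}$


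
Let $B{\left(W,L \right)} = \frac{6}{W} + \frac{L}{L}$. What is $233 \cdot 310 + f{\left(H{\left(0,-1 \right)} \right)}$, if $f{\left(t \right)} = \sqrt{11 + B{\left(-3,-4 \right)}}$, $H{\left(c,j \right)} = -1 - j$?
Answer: $72230 + \sqrt{10} \approx 72233.0$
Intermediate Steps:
$B{\left(W,L \right)} = 1 + \frac{6}{W}$ ($B{\left(W,L \right)} = \frac{6}{W} + 1 = 1 + \frac{6}{W}$)
$f{\left(t \right)} = \sqrt{10}$ ($f{\left(t \right)} = \sqrt{11 + \frac{6 - 3}{-3}} = \sqrt{11 - 1} = \sqrt{10}$)
$233 \cdot 310 + f{\left(H{\left(0,-1 \right)} \right)} = 233 \cdot 310 + \sqrt{10} = 72230 + \sqrt{10}$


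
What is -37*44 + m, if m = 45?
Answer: -1583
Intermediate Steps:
-37*44 + m = -37*44 + 45 = -1628 + 45 = -1583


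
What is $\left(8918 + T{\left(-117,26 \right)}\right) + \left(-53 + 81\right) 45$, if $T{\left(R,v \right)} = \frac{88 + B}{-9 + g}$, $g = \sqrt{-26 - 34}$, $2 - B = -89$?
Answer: $\frac{477829}{47} - \frac{358 i \sqrt{15}}{141} \approx 10167.0 - 9.8335 i$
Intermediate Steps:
$B = 91$ ($B = 2 - -89 = 2 + 89 = 91$)
$g = 2 i \sqrt{15}$ ($g = \sqrt{-60} = 2 i \sqrt{15} \approx 7.746 i$)
$T{\left(R,v \right)} = \frac{179}{-9 + 2 i \sqrt{15}}$ ($T{\left(R,v \right)} = \frac{88 + 91}{-9 + 2 i \sqrt{15}} = \frac{179}{-9 + 2 i \sqrt{15}}$)
$\left(8918 + T{\left(-117,26 \right)}\right) + \left(-53 + 81\right) 45 = \left(8918 - \left(\frac{537}{47} + \frac{358 i \sqrt{15}}{141}\right)\right) + \left(-53 + 81\right) 45 = \left(\frac{418609}{47} - \frac{358 i \sqrt{15}}{141}\right) + 28 \cdot 45 = \left(\frac{418609}{47} - \frac{358 i \sqrt{15}}{141}\right) + 1260 = \frac{477829}{47} - \frac{358 i \sqrt{15}}{141}$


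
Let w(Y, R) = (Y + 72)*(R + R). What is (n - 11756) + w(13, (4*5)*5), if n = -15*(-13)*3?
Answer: 5829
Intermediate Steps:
w(Y, R) = 2*R*(72 + Y) (w(Y, R) = (72 + Y)*(2*R) = 2*R*(72 + Y))
n = 585 (n = 195*3 = 585)
(n - 11756) + w(13, (4*5)*5) = (585 - 11756) + 2*((4*5)*5)*(72 + 13) = -11171 + 2*(20*5)*85 = -11171 + 2*100*85 = -11171 + 17000 = 5829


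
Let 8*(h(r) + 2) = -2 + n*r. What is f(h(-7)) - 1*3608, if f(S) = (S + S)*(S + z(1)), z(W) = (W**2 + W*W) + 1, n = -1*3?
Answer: -115375/32 ≈ -3605.5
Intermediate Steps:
n = -3
z(W) = 1 + 2*W**2 (z(W) = (W**2 + W**2) + 1 = 2*W**2 + 1 = 1 + 2*W**2)
h(r) = -9/4 - 3*r/8 (h(r) = -2 + (-2 - 3*r)/8 = -2 + (-1/4 - 3*r/8) = -9/4 - 3*r/8)
f(S) = 2*S*(3 + S) (f(S) = (S + S)*(S + (1 + 2*1**2)) = (2*S)*(S + (1 + 2*1)) = (2*S)*(S + (1 + 2)) = (2*S)*(S + 3) = (2*S)*(3 + S) = 2*S*(3 + S))
f(h(-7)) - 1*3608 = 2*(-9/4 - 3/8*(-7))*(3 + (-9/4 - 3/8*(-7))) - 1*3608 = 2*(-9/4 + 21/8)*(3 + (-9/4 + 21/8)) - 3608 = 2*(3/8)*(3 + 3/8) - 3608 = 2*(3/8)*(27/8) - 3608 = 81/32 - 3608 = -115375/32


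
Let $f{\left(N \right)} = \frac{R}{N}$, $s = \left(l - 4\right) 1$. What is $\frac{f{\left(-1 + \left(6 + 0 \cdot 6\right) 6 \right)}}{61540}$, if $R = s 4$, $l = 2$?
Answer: $- \frac{2}{538475} \approx -3.7142 \cdot 10^{-6}$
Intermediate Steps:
$s = -2$ ($s = \left(2 - 4\right) 1 = \left(-2\right) 1 = -2$)
$R = -8$ ($R = \left(-2\right) 4 = -8$)
$f{\left(N \right)} = - \frac{8}{N}$
$\frac{f{\left(-1 + \left(6 + 0 \cdot 6\right) 6 \right)}}{61540} = \frac{\left(-8\right) \frac{1}{-1 + \left(6 + 0 \cdot 6\right) 6}}{61540} = - \frac{8}{-1 + \left(6 + 0\right) 6} \cdot \frac{1}{61540} = - \frac{8}{-1 + 6 \cdot 6} \cdot \frac{1}{61540} = - \frac{8}{-1 + 36} \cdot \frac{1}{61540} = - \frac{8}{35} \cdot \frac{1}{61540} = \left(-8\right) \frac{1}{35} \cdot \frac{1}{61540} = \left(- \frac{8}{35}\right) \frac{1}{61540} = - \frac{2}{538475}$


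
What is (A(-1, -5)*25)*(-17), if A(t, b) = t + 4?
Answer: -1275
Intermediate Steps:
A(t, b) = 4 + t
(A(-1, -5)*25)*(-17) = ((4 - 1)*25)*(-17) = (3*25)*(-17) = 75*(-17) = -1275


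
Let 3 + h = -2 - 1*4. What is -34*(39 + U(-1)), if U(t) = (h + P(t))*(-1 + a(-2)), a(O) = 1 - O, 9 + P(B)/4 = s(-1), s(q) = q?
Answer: 2006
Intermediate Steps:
h = -9 (h = -3 + (-2 - 1*4) = -3 + (-2 - 4) = -3 - 6 = -9)
P(B) = -40 (P(B) = -36 + 4*(-1) = -36 - 4 = -40)
U(t) = -98 (U(t) = (-9 - 40)*(-1 + (1 - 1*(-2))) = -49*(-1 + (1 + 2)) = -49*(-1 + 3) = -49*2 = -98)
-34*(39 + U(-1)) = -34*(39 - 98) = -34*(-59) = 2006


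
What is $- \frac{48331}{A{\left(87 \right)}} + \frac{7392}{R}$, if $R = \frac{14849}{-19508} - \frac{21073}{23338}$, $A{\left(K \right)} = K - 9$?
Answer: $- \frac{13596345539215}{2686171254} \approx -5061.6$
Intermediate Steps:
$A{\left(K \right)} = -9 + K$ ($A{\left(K \right)} = K - 9 = -9 + K$)
$R = - \frac{378819023}{227638852}$ ($R = 14849 \left(- \frac{1}{19508}\right) - \frac{21073}{23338} = - \frac{14849}{19508} - \frac{21073}{23338} = - \frac{378819023}{227638852} \approx -1.6641$)
$- \frac{48331}{A{\left(87 \right)}} + \frac{7392}{R} = - \frac{48331}{-9 + 87} + \frac{7392}{- \frac{378819023}{227638852}} = - \frac{48331}{78} + 7392 \left(- \frac{227638852}{378819023}\right) = \left(-48331\right) \frac{1}{78} - \frac{152973308544}{34438093} = - \frac{48331}{78} - \frac{152973308544}{34438093} = - \frac{13596345539215}{2686171254}$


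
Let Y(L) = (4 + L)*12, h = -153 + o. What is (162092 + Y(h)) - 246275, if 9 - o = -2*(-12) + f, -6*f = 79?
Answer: -85993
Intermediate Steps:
f = -79/6 (f = -⅙*79 = -79/6 ≈ -13.167)
o = -11/6 (o = 9 - (-2*(-12) - 79/6) = 9 - (24 - 79/6) = 9 - 1*65/6 = 9 - 65/6 = -11/6 ≈ -1.8333)
h = -929/6 (h = -153 - 11/6 = -929/6 ≈ -154.83)
Y(L) = 48 + 12*L
(162092 + Y(h)) - 246275 = (162092 + (48 + 12*(-929/6))) - 246275 = (162092 + (48 - 1858)) - 246275 = (162092 - 1810) - 246275 = 160282 - 246275 = -85993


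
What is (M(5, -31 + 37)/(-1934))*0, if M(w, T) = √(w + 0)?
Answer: 0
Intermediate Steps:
M(w, T) = √w
(M(5, -31 + 37)/(-1934))*0 = (√5/(-1934))*0 = (√5*(-1/1934))*0 = -√5/1934*0 = 0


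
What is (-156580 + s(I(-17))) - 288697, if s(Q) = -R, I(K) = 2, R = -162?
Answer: -445115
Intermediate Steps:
s(Q) = 162 (s(Q) = -1*(-162) = 162)
(-156580 + s(I(-17))) - 288697 = (-156580 + 162) - 288697 = -156418 - 288697 = -445115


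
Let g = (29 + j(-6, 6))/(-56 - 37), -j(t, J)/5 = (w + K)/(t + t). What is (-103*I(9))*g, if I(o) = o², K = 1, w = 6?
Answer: 355041/124 ≈ 2863.2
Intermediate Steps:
j(t, J) = -35/(2*t) (j(t, J) = -5*(6 + 1)/(t + t) = -35/(2*t))
g = -383/1116 (g = (29 - 35/2/(-6))/(-56 - 37) = (29 - 35/2*(-⅙))/(-93) = (29 + 35/12)*(-1/93) = (383/12)*(-1/93) = -383/1116 ≈ -0.34319)
(-103*I(9))*g = -103*9²*(-383/1116) = -103*81*(-383/1116) = -8343*(-383/1116) = 355041/124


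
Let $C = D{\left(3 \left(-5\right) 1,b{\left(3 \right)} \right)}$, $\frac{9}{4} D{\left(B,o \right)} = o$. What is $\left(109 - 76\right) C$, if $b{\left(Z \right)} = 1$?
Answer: $\frac{44}{3} \approx 14.667$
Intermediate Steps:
$D{\left(B,o \right)} = \frac{4 o}{9}$
$C = \frac{4}{9}$ ($C = \frac{4}{9} \cdot 1 = \frac{4}{9} \approx 0.44444$)
$\left(109 - 76\right) C = \left(109 - 76\right) \frac{4}{9} = 33 \cdot \frac{4}{9} = \frac{44}{3}$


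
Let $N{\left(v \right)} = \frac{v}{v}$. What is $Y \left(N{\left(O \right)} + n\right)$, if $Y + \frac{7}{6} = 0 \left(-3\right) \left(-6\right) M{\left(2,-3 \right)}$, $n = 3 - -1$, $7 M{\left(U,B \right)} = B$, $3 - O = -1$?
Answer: $- \frac{35}{6} \approx -5.8333$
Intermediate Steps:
$O = 4$ ($O = 3 - -1 = 3 + 1 = 4$)
$M{\left(U,B \right)} = \frac{B}{7}$
$N{\left(v \right)} = 1$
$n = 4$ ($n = 3 + 1 = 4$)
$Y = - \frac{7}{6}$ ($Y = - \frac{7}{6} + 0 \left(-3\right) \left(-6\right) \frac{1}{7} \left(-3\right) = - \frac{7}{6} + 0 \left(-6\right) \left(- \frac{3}{7}\right) = - \frac{7}{6} + 0 \left(- \frac{3}{7}\right) = - \frac{7}{6} + 0 = - \frac{7}{6} \approx -1.1667$)
$Y \left(N{\left(O \right)} + n\right) = - \frac{7 \left(1 + 4\right)}{6} = \left(- \frac{7}{6}\right) 5 = - \frac{35}{6}$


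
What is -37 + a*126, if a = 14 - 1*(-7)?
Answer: 2609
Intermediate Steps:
a = 21 (a = 14 + 7 = 21)
-37 + a*126 = -37 + 21*126 = -37 + 2646 = 2609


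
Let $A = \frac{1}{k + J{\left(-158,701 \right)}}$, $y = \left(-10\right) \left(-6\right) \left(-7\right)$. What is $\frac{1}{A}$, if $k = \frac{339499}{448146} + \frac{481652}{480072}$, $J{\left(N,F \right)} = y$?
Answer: $- \frac{1874603149040}{4482132219} \approx -418.24$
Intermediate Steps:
$y = -420$ ($y = 60 \left(-7\right) = -420$)
$J{\left(N,F \right)} = -420$
$k = \frac{7892382940}{4482132219}$ ($k = 339499 \cdot \frac{1}{448146} + 481652 \cdot \frac{1}{480072} = \frac{339499}{448146} + \frac{120413}{120018} = \frac{7892382940}{4482132219} \approx 1.7609$)
$A = - \frac{4482132219}{1874603149040}$ ($A = \frac{1}{\frac{7892382940}{4482132219} - 420} = \frac{1}{- \frac{1874603149040}{4482132219}} = - \frac{4482132219}{1874603149040} \approx -0.002391$)
$\frac{1}{A} = \frac{1}{- \frac{4482132219}{1874603149040}} = - \frac{1874603149040}{4482132219}$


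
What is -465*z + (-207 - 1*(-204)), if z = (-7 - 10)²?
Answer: -134388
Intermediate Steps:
z = 289 (z = (-17)² = 289)
-465*z + (-207 - 1*(-204)) = -465*289 + (-207 - 1*(-204)) = -134385 + (-207 + 204) = -134385 - 3 = -134388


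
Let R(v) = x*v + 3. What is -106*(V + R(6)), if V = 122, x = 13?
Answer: -21518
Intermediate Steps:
R(v) = 3 + 13*v (R(v) = 13*v + 3 = 3 + 13*v)
-106*(V + R(6)) = -106*(122 + (3 + 13*6)) = -106*(122 + (3 + 78)) = -106*(122 + 81) = -106*203 = -21518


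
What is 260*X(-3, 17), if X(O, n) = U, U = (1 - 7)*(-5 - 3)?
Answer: 12480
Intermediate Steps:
U = 48 (U = -6*(-8) = 48)
X(O, n) = 48
260*X(-3, 17) = 260*48 = 12480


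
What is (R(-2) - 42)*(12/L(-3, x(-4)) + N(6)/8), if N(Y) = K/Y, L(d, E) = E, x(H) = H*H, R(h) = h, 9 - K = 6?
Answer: -143/4 ≈ -35.750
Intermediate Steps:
K = 3 (K = 9 - 1*6 = 9 - 6 = 3)
x(H) = H²
N(Y) = 3/Y
(R(-2) - 42)*(12/L(-3, x(-4)) + N(6)/8) = (-2 - 42)*(12/((-4)²) + (3/6)/8) = -44*(12/16 + (3*(⅙))*(⅛)) = -44*(12*(1/16) + (½)*(⅛)) = -44*(¾ + 1/16) = -44*13/16 = -143/4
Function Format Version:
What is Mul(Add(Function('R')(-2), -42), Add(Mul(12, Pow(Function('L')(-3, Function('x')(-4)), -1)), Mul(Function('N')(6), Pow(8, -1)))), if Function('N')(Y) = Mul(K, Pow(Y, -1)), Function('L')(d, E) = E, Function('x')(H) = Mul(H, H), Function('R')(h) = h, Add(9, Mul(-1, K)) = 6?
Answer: Rational(-143, 4) ≈ -35.750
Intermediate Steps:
K = 3 (K = Add(9, Mul(-1, 6)) = Add(9, -6) = 3)
Function('x')(H) = Pow(H, 2)
Function('N')(Y) = Mul(3, Pow(Y, -1))
Mul(Add(Function('R')(-2), -42), Add(Mul(12, Pow(Function('L')(-3, Function('x')(-4)), -1)), Mul(Function('N')(6), Pow(8, -1)))) = Mul(Add(-2, -42), Add(Mul(12, Pow(Pow(-4, 2), -1)), Mul(Mul(3, Pow(6, -1)), Pow(8, -1)))) = Mul(-44, Add(Mul(12, Pow(16, -1)), Mul(Mul(3, Rational(1, 6)), Rational(1, 8)))) = Mul(-44, Add(Mul(12, Rational(1, 16)), Mul(Rational(1, 2), Rational(1, 8)))) = Mul(-44, Add(Rational(3, 4), Rational(1, 16))) = Mul(-44, Rational(13, 16)) = Rational(-143, 4)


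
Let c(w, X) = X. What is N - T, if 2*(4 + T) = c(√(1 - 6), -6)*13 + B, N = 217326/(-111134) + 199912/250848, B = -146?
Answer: 200094953567/1742358852 ≈ 114.84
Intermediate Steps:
N = -2018673265/1742358852 (N = 217326*(-1/111134) + 199912*(1/250848) = -108663/55567 + 24989/31356 = -2018673265/1742358852 ≈ -1.1586)
T = -116 (T = -4 + (-6*13 - 146)/2 = -4 + (-78 - 146)/2 = -4 + (½)*(-224) = -4 - 112 = -116)
N - T = -2018673265/1742358852 - 1*(-116) = -2018673265/1742358852 + 116 = 200094953567/1742358852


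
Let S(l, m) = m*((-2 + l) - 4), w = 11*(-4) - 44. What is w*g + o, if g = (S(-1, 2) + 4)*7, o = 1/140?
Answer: 862401/140 ≈ 6160.0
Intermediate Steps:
w = -88 (w = -44 - 44 = -88)
o = 1/140 ≈ 0.0071429
S(l, m) = m*(-6 + l)
g = -70 (g = (2*(-6 - 1) + 4)*7 = (2*(-7) + 4)*7 = (-14 + 4)*7 = -10*7 = -70)
w*g + o = -88*(-70) + 1/140 = 6160 + 1/140 = 862401/140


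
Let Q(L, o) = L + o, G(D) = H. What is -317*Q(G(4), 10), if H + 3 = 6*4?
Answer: -9827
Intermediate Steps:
H = 21 (H = -3 + 6*4 = -3 + 24 = 21)
G(D) = 21
-317*Q(G(4), 10) = -317*(21 + 10) = -317*31 = -9827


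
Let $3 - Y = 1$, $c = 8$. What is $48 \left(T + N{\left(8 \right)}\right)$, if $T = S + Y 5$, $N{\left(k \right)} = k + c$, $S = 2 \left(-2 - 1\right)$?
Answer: $960$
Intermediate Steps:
$Y = 2$ ($Y = 3 - 1 = 2$)
$S = -6$ ($S = 2 \left(-3\right) = -6$)
$N{\left(k \right)} = 8 + k$ ($N{\left(k \right)} = k + 8 = 8 + k$)
$T = 4$ ($T = -6 + 2 \cdot 5 = -6 + 10 = 4$)
$48 \left(T + N{\left(8 \right)}\right) = 48 \left(4 + \left(8 + 8\right)\right) = 48 \left(4 + 16\right) = 48 \cdot 20 = 960$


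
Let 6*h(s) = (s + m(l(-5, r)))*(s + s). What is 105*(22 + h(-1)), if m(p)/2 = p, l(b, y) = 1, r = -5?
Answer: 2275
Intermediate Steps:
m(p) = 2*p
h(s) = s*(2 + s)/3 (h(s) = ((s + 2*1)*(s + s))/6 = ((s + 2)*(2*s))/6 = ((2 + s)*(2*s))/6 = (2*s*(2 + s))/6 = s*(2 + s)/3)
105*(22 + h(-1)) = 105*(22 + (⅓)*(-1)*(2 - 1)) = 105*(22 + (⅓)*(-1)*1) = 105*(22 - ⅓) = 105*(65/3) = 2275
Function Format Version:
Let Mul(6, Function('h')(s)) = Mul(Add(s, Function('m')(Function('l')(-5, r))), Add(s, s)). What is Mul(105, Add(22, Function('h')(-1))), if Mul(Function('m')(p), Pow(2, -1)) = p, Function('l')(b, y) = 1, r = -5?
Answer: 2275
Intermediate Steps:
Function('m')(p) = Mul(2, p)
Function('h')(s) = Mul(Rational(1, 3), s, Add(2, s)) (Function('h')(s) = Mul(Rational(1, 6), Mul(Add(s, Mul(2, 1)), Add(s, s))) = Mul(Rational(1, 6), Mul(Add(s, 2), Mul(2, s))) = Mul(Rational(1, 6), Mul(Add(2, s), Mul(2, s))) = Mul(Rational(1, 6), Mul(2, s, Add(2, s))) = Mul(Rational(1, 3), s, Add(2, s)))
Mul(105, Add(22, Function('h')(-1))) = Mul(105, Add(22, Mul(Rational(1, 3), -1, Add(2, -1)))) = Mul(105, Add(22, Mul(Rational(1, 3), -1, 1))) = Mul(105, Add(22, Rational(-1, 3))) = Mul(105, Rational(65, 3)) = 2275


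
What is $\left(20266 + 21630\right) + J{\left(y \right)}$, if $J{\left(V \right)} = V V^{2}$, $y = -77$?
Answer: $-414637$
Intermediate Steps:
$J{\left(V \right)} = V^{3}$
$\left(20266 + 21630\right) + J{\left(y \right)} = \left(20266 + 21630\right) + \left(-77\right)^{3} = 41896 - 456533 = -414637$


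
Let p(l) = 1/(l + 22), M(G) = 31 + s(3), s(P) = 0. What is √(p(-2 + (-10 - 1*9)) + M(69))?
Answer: 4*√2 ≈ 5.6569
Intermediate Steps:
M(G) = 31 (M(G) = 31 + 0 = 31)
p(l) = 1/(22 + l)
√(p(-2 + (-10 - 1*9)) + M(69)) = √(1/(22 + (-2 + (-10 - 1*9))) + 31) = √(1/(22 + (-2 + (-10 - 9))) + 31) = √(1/(22 + (-2 - 19)) + 31) = √(1/(22 - 21) + 31) = √(1/1 + 31) = √(1 + 31) = √32 = 4*√2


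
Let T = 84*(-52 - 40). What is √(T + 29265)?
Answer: 3*√2393 ≈ 146.75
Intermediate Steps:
T = -7728 (T = 84*(-92) = -7728)
√(T + 29265) = √(-7728 + 29265) = √21537 = 3*√2393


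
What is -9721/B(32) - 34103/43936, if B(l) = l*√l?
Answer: -34103/43936 - 9721*√2/256 ≈ -54.478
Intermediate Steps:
B(l) = l^(3/2)
-9721/B(32) - 34103/43936 = -9721*√2/256 - 34103/43936 = -34103/43936 - 9721*√2/256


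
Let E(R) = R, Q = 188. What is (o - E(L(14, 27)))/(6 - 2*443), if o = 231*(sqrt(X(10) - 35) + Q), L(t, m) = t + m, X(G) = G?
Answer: -43387/880 - 21*I/16 ≈ -49.303 - 1.3125*I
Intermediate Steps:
L(t, m) = m + t
o = 43428 + 1155*I (o = 231*(sqrt(10 - 35) + 188) = 231*(sqrt(-25) + 188) = 231*(5*I + 188) = 231*(188 + 5*I) = 43428 + 1155*I ≈ 43428.0 + 1155.0*I)
(o - E(L(14, 27)))/(6 - 2*443) = ((43428 + 1155*I) - (27 + 14))/(6 - 2*443) = ((43428 + 1155*I) - 1*41)/(6 - 886) = ((43428 + 1155*I) - 41)/(-880) = (43387 + 1155*I)*(-1/880) = -43387/880 - 21*I/16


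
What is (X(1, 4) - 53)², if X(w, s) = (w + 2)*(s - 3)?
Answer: 2500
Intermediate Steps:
X(w, s) = (-3 + s)*(2 + w) (X(w, s) = (2 + w)*(-3 + s) = (-3 + s)*(2 + w))
(X(1, 4) - 53)² = ((-6 - 3*1 + 2*4 + 4*1) - 53)² = ((-6 - 3 + 8 + 4) - 53)² = (3 - 53)² = (-50)² = 2500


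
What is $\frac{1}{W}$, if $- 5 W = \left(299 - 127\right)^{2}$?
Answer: $- \frac{5}{29584} \approx -0.00016901$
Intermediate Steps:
$W = - \frac{29584}{5}$ ($W = - \frac{\left(299 - 127\right)^{2}}{5} = - \frac{172^{2}}{5} = \left(- \frac{1}{5}\right) 29584 = - \frac{29584}{5} \approx -5916.8$)
$\frac{1}{W} = \frac{1}{- \frac{29584}{5}} = - \frac{5}{29584}$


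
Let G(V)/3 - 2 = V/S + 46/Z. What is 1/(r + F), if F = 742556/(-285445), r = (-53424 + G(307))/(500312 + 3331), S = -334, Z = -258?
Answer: -2064715246050870/5590149586290341 ≈ -0.36935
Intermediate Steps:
G(V) = 235/43 - 3*V/334 (G(V) = 6 + 3*(V/(-334) + 46/(-258)) = 6 + 3*(V*(-1/334) + 46*(-1/258)) = 6 + 3*(-V/334 - 23/129) = 6 + 3*(-23/129 - V/334) = 6 + (-23/43 - 3*V/334) = 235/43 - 3*V/334)
r = -767236601/7233320766 (r = (-53424 + (235/43 - 3/334*307))/(500312 + 3331) = (-53424 + (235/43 - 921/334))/503643 = (-53424 + 38887/14362)*(1/503643) = -767236601/14362*1/503643 = -767236601/7233320766 ≈ -0.10607)
F = -742556/285445 (F = 742556*(-1/285445) = -742556/285445 ≈ -2.6014)
1/(r + F) = 1/(-767236601/7233320766 - 742556/285445) = 1/(-5590149586290341/2064715246050870) = -2064715246050870/5590149586290341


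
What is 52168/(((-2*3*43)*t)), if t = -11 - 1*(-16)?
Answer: -26084/645 ≈ -40.440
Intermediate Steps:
t = 5 (t = -11 + 16 = 5)
52168/(((-2*3*43)*t)) = 52168/(((-2*3*43)*5)) = 52168/((-6*43*5)) = 52168/((-258*5)) = 52168/(-1290) = 52168*(-1/1290) = -26084/645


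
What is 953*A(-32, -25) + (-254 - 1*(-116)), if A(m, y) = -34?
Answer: -32540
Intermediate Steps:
953*A(-32, -25) + (-254 - 1*(-116)) = 953*(-34) + (-254 - 1*(-116)) = -32402 + (-254 + 116) = -32402 - 138 = -32540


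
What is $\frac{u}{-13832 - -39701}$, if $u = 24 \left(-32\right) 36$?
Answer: $- \frac{9216}{8623} \approx -1.0688$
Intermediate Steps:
$u = -27648$ ($u = \left(-768\right) 36 = -27648$)
$\frac{u}{-13832 - -39701} = - \frac{27648}{-13832 - -39701} = - \frac{27648}{-13832 + 39701} = - \frac{27648}{25869} = \left(-27648\right) \frac{1}{25869} = - \frac{9216}{8623}$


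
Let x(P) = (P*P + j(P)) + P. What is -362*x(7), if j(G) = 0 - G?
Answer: -17738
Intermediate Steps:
j(G) = -G
x(P) = P**2 (x(P) = (P*P - P) + P = (P**2 - P) + P = P**2)
-362*x(7) = -362*7**2 = -362*49 = -17738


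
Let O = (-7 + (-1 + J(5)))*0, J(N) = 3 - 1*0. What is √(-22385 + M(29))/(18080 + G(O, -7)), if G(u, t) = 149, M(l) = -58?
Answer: I*√22443/18229 ≈ 0.0082182*I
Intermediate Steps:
J(N) = 3 (J(N) = 3 + 0 = 3)
O = 0 (O = (-7 + (-1 + 3))*0 = (-7 + 2)*0 = -5*0 = 0)
√(-22385 + M(29))/(18080 + G(O, -7)) = √(-22385 - 58)/(18080 + 149) = √(-22443)/18229 = (I*√22443)*(1/18229) = I*√22443/18229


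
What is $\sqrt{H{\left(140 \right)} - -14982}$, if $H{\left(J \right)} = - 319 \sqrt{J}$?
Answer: $\sqrt{14982 - 638 \sqrt{35}} \approx 105.87$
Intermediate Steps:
$\sqrt{H{\left(140 \right)} - -14982} = \sqrt{- 319 \sqrt{140} - -14982} = \sqrt{- 319 \cdot 2 \sqrt{35} + \left(15300 - 318\right)} = \sqrt{- 638 \sqrt{35} + 14982} = \sqrt{14982 - 638 \sqrt{35}}$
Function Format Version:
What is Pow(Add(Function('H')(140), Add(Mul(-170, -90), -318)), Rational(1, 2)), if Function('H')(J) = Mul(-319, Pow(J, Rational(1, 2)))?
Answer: Pow(Add(14982, Mul(-638, Pow(35, Rational(1, 2)))), Rational(1, 2)) ≈ 105.87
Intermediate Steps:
Pow(Add(Function('H')(140), Add(Mul(-170, -90), -318)), Rational(1, 2)) = Pow(Add(Mul(-319, Pow(140, Rational(1, 2))), Add(Mul(-170, -90), -318)), Rational(1, 2)) = Pow(Add(Mul(-319, Mul(2, Pow(35, Rational(1, 2)))), Add(15300, -318)), Rational(1, 2)) = Pow(Add(Mul(-638, Pow(35, Rational(1, 2))), 14982), Rational(1, 2)) = Pow(Add(14982, Mul(-638, Pow(35, Rational(1, 2)))), Rational(1, 2))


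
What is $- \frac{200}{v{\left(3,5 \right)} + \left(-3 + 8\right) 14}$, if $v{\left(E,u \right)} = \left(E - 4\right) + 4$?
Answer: $- \frac{200}{73} \approx -2.7397$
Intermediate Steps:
$v{\left(E,u \right)} = E$ ($v{\left(E,u \right)} = \left(-4 + E\right) + 4 = E$)
$- \frac{200}{v{\left(3,5 \right)} + \left(-3 + 8\right) 14} = - \frac{200}{3 + \left(-3 + 8\right) 14} = - \frac{200}{3 + 5 \cdot 14} = - \frac{200}{3 + 70} = - \frac{200}{73}$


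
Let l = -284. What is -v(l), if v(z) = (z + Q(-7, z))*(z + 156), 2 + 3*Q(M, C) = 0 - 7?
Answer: -36736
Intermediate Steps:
Q(M, C) = -3 (Q(M, C) = -⅔ + (0 - 7)/3 = -⅔ + (⅓)*(-7) = -⅔ - 7/3 = -3)
v(z) = (-3 + z)*(156 + z) (v(z) = (z - 3)*(z + 156) = (-3 + z)*(156 + z))
-v(l) = -(-468 + (-284)² + 153*(-284)) = -(-468 + 80656 - 43452) = -1*36736 = -36736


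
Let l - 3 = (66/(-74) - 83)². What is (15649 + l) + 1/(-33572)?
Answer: 1042827025719/45960068 ≈ 22690.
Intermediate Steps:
l = 9638923/1369 (l = 3 + (66/(-74) - 83)² = 3 + (66*(-1/74) - 83)² = 3 + (-33/37 - 83)² = 3 + (-3104/37)² = 3 + 9634816/1369 = 9638923/1369 ≈ 7040.9)
(15649 + l) + 1/(-33572) = (15649 + 9638923/1369) + 1/(-33572) = 31062404/1369 - 1/33572 = 1042827025719/45960068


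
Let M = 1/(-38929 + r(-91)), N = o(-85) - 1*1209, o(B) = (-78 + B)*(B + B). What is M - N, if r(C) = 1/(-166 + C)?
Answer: -265135986011/10004754 ≈ -26501.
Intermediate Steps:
o(B) = 2*B*(-78 + B) (o(B) = (-78 + B)*(2*B) = 2*B*(-78 + B))
N = 26501 (N = 2*(-85)*(-78 - 85) - 1*1209 = 2*(-85)*(-163) - 1209 = 27710 - 1209 = 26501)
M = -257/10004754 (M = 1/(-38929 + 1/(-166 - 91)) = 1/(-38929 + 1/(-257)) = 1/(-38929 - 1/257) = 1/(-10004754/257) = -257/10004754 ≈ -2.5688e-5)
M - N = -257/10004754 - 1*26501 = -257/10004754 - 26501 = -265135986011/10004754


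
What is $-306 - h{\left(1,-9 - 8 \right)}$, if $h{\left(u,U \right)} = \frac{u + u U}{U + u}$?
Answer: $-307$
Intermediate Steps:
$h{\left(u,U \right)} = \frac{u + U u}{U + u}$
$-306 - h{\left(1,-9 - 8 \right)} = -306 - 1 \frac{1}{\left(-9 - 8\right) + 1} \left(1 - 17\right) = -306 - 1 \frac{1}{-17 + 1} \left(1 - 17\right) = -306 - 1 \frac{1}{-16} \left(-16\right) = -306 - 1 \left(- \frac{1}{16}\right) \left(-16\right) = -306 - 1 = -307$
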